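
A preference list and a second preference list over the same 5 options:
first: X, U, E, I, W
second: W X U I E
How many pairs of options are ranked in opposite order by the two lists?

5 pairs

Assign each item its position (1..5) in the first ordering, then rewrite the second ordering as that position sequence:
positions: X→1, U→2, E→3, I→4, W→5
second ordering as positions: [5, 1, 2, 4, 3]
Discordant pairs = inversions in this position sequence.
5: 1, 2, 4, 3 → 4
1: 0
2: 0
4: 3 → 1
3: 0
Total: 4 + 0 + 0 + 1 + 0 = 5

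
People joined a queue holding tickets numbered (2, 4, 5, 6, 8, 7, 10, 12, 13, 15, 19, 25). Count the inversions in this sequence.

Count, for each position, how many later elements it exceeds:
2: 0
4: 0
5: 0
6: 0
8: 1
7: 0
10: 0
12: 0
13: 0
15: 0
19: 0
25: 0
Sum: 0 + 0 + 0 + 0 + 1 + 0 + 0 + 0 + 0 + 0 + 0 + 0 = 1

1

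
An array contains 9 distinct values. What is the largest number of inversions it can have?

36 inversions

The maximum occurs when the array is in strictly decreasing order: every one of the C(9, 2) pairs is inverted.
C(9, 2) = 9·8/2 = 36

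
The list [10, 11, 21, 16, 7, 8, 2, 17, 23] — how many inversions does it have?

Sweep left to right; for each value list the smaller values that follow it:
10: 3
11: 3
21: 5
16: 3
7: 1
8: 1
2: 0
17: 0
23: 0
Sum: 3 + 3 + 5 + 3 + 1 + 1 + 0 + 0 + 0 = 16

16 inversions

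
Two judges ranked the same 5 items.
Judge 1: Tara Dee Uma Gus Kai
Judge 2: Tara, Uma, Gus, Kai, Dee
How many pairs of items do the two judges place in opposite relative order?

3 discordant pairs

Assign each item its position (1..5) in the first ordering, then rewrite the second ordering as that position sequence:
positions: Tara→1, Dee→2, Uma→3, Gus→4, Kai→5
second ordering as positions: [1, 3, 4, 5, 2]
Discordant pairs = inversions in this position sequence.
1: 0
3: 2 → 1
4: 2 → 1
5: 2 → 1
2: 0
Total: 0 + 1 + 1 + 1 + 0 = 3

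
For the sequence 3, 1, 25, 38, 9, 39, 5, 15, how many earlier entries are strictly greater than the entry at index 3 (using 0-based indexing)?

0

The element at index 3 is 38.
Elements before it: 3, 1, 25
None of them are larger than 38.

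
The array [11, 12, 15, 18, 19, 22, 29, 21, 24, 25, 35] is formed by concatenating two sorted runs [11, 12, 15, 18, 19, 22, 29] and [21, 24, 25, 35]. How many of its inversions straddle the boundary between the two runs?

Count, for every r in R, how many entries of L exceed r:
r = 21: 22, 29 → 2
r = 24: 29 → 1
r = 25: 29 → 1
r = 35: none → 0
Cross-inversions: 2 + 1 + 1 + 0 = 4

Cross-inversions: 4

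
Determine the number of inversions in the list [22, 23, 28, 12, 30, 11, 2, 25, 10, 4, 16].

There are 36 inversions.

For each element, count later entries that are smaller:
22: 6
23: 6
28: 7
12: 4
30: 6
11: 3
2: 0
25: 3
10: 1
4: 0
16: 0
Sum: 6 + 6 + 7 + 4 + 6 + 3 + 0 + 3 + 1 + 0 + 0 = 36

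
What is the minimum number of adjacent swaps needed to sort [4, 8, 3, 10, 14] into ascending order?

There are 2 swaps.

Each adjacent swap fixes exactly one inversion, so the minimum swap count equals the number of inversions.
Count inversions — for each element, later elements that are smaller:
4: 3 → 1
8: 3 → 1
3: none → 0
10: none → 0
14: none → 0
Total inversions: 1 + 1 + 0 + 0 + 0 = 2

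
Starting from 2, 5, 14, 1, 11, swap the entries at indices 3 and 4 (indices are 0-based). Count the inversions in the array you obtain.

Positions 3 and 4 hold 1 and 11; after swapping, the array is [2, 5, 14, 11, 1].
For each element, count later entries that are smaller:
2 → 1 → 1
5 → 1 → 1
14 → 11, 1 → 2
11 → 1 → 1
1 → none → 0
Sum: 1 + 1 + 2 + 1 + 0 = 5

Inversions: 5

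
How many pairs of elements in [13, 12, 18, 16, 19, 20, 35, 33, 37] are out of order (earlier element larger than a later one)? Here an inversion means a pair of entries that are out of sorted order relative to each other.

3

Element-by-element contributions:
13 → 12 → 1
12 → none → 0
18 → 16 → 1
16 → none → 0
19 → none → 0
20 → none → 0
35 → 33 → 1
33 → none → 0
37 → none → 0
Sum: 1 + 0 + 1 + 0 + 0 + 0 + 1 + 0 + 0 = 3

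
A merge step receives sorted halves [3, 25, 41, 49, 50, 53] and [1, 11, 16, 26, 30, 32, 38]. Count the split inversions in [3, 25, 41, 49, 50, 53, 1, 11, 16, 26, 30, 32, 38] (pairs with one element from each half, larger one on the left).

Take each right-half value and tally the left-half values above it:
r = 1: 3, 25, 41, 49, 50, 53 → 6
r = 11: 25, 41, 49, 50, 53 → 5
r = 16: 25, 41, 49, 50, 53 → 5
r = 26: 41, 49, 50, 53 → 4
r = 30: 41, 49, 50, 53 → 4
r = 32: 41, 49, 50, 53 → 4
r = 38: 41, 49, 50, 53 → 4
Cross-inversions: 6 + 5 + 5 + 4 + 4 + 4 + 4 = 32

Split inversions: 32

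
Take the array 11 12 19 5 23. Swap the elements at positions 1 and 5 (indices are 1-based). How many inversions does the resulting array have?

8

Positions 1 and 5 hold 11 and 23; after swapping, the array is [23, 12, 19, 5, 11].
For each element, count later entries that are smaller:
23: 4
12: 2
19: 2
5: 0
11: 0
Sum: 4 + 2 + 2 + 0 + 0 = 8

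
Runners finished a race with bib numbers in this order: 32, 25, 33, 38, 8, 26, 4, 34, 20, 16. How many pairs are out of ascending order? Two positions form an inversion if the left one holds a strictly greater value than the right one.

28

Element-by-element contributions:
32: 6
25: 4
33: 5
38: 6
8: 1
26: 3
4: 0
34: 2
20: 1
16: 0
Sum: 6 + 4 + 5 + 6 + 1 + 3 + 0 + 2 + 1 + 0 = 28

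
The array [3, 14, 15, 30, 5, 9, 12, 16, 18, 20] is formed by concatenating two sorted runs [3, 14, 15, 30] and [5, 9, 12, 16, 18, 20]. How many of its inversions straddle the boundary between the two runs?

12 split inversions

Count, for every r in R, how many entries of L exceed r:
r = 5: 14, 15, 30 → 3
r = 9: 14, 15, 30 → 3
r = 12: 14, 15, 30 → 3
r = 16: 30 → 1
r = 18: 30 → 1
r = 20: 30 → 1
Cross-inversions: 3 + 3 + 3 + 1 + 1 + 1 = 12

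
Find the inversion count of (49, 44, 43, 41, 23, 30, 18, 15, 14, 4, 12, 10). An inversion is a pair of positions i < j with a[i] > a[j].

63 inversions

Element-by-element contributions:
49 → 44, 43, 41, 23, 30, 18, 15, 14, 4, 12, 10 → 11
44 → 43, 41, 23, 30, 18, 15, 14, 4, 12, 10 → 10
43 → 41, 23, 30, 18, 15, 14, 4, 12, 10 → 9
41 → 23, 30, 18, 15, 14, 4, 12, 10 → 8
23 → 18, 15, 14, 4, 12, 10 → 6
30 → 18, 15, 14, 4, 12, 10 → 6
18 → 15, 14, 4, 12, 10 → 5
15 → 14, 4, 12, 10 → 4
14 → 4, 12, 10 → 3
4 → none → 0
12 → 10 → 1
10 → none → 0
Sum: 11 + 10 + 9 + 8 + 6 + 6 + 5 + 4 + 3 + 0 + 1 + 0 = 63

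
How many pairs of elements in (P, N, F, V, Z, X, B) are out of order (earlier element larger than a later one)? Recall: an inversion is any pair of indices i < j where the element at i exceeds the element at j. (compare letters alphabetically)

10

Out-of-order index pairs (1-indexed):
(1,2): P > N
(1,3): P > F
(1,7): P > B
(2,3): N > F
(2,7): N > B
(3,7): F > B
(4,7): V > B
(5,6): Z > X
(5,7): Z > B
(6,7): X > B
That's 10 pairs.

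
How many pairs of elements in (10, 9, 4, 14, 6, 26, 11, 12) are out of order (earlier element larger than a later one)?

Count, for each position, how many later elements it exceeds:
10: 3
9: 2
4: 0
14: 3
6: 0
26: 2
11: 0
12: 0
Sum: 3 + 2 + 0 + 3 + 0 + 2 + 0 + 0 = 10

10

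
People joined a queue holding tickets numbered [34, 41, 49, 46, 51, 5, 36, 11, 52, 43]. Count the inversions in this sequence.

20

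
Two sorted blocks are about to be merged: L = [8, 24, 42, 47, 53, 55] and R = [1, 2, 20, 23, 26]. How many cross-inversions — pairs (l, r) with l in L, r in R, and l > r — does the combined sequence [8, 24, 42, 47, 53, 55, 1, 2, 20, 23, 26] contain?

There are 26 split inversions.

Count, for every r in R, how many entries of L exceed r:
r = 1: 8, 24, 42, 47, 53, 55 → 6
r = 2: 8, 24, 42, 47, 53, 55 → 6
r = 20: 24, 42, 47, 53, 55 → 5
r = 23: 24, 42, 47, 53, 55 → 5
r = 26: 42, 47, 53, 55 → 4
Cross-inversions: 6 + 6 + 5 + 5 + 4 = 26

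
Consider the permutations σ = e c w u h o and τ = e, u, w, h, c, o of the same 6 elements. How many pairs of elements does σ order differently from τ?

Assign each item its position (1..6) in the first ordering, then rewrite the second ordering as that position sequence:
positions: e→1, c→2, w→3, u→4, h→5, o→6
second ordering as positions: [1, 4, 3, 5, 2, 6]
Discordant pairs = inversions in this position sequence.
1: 0
4: 3, 2 → 2
3: 2 → 1
5: 2 → 1
2: 0
6: 0
Total: 0 + 2 + 1 + 1 + 0 + 0 = 4

4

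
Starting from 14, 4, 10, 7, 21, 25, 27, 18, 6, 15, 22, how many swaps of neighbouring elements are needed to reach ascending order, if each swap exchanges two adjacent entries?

The minimum number of adjacent swaps to sort an array equals its inversion count, since every such swap removes exactly one inversion.
Count inversions — for each element, later elements that are smaller:
14: 4, 10, 7, 6 → 4
4: none → 0
10: 7, 6 → 2
7: 6 → 1
21: 18, 6, 15 → 3
25: 18, 6, 15, 22 → 4
27: 18, 6, 15, 22 → 4
18: 6, 15 → 2
6: none → 0
15: none → 0
22: none → 0
Total inversions: 4 + 0 + 2 + 1 + 3 + 4 + 4 + 2 + 0 + 0 + 0 = 20

20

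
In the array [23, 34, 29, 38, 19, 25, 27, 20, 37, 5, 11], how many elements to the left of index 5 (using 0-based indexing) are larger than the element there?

3 such elements

The element at index 5 is 25.
Elements before it: 23, 34, 29, 38, 19
Those larger than 25: 34, 29, 38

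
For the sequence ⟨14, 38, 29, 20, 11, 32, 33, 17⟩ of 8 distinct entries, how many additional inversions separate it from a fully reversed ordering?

Maximum inversions for 8 distinct elements is C(8, 2) = 8·7/2 = 28.
Current inversions — for each element, count later smaller elements:
14: 1
38: 6
29: 3
20: 2
11: 0
32: 1
33: 1
17: 0
Current total: 1 + 6 + 3 + 2 + 0 + 1 + 1 + 0 = 14
Shortfall: 28 − 14 = 14

14 inversions short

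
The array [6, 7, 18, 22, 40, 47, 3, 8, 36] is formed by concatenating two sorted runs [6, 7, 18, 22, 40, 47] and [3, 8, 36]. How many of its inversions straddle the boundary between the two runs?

12 cross-inversions

For each element r of the right run, count left-run elements greater than r:
r = 3: 6, 7, 18, 22, 40, 47 → 6
r = 8: 18, 22, 40, 47 → 4
r = 36: 40, 47 → 2
Cross-inversions: 6 + 4 + 2 = 12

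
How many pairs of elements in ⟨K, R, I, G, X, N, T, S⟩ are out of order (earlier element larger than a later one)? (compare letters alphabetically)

Element-by-element contributions:
K: 2
R: 3
I: 1
G: 0
X: 3
N: 0
T: 1
S: 0
Sum: 2 + 3 + 1 + 0 + 3 + 0 + 1 + 0 = 10

10 inversions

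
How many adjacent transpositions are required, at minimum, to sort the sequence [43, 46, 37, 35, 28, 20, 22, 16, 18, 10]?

Minimum adjacent swaps = number of inversions (each swap of adjacent out-of-order elements removes one inversion and no swap can remove more).
Count inversions — for each element, later elements that are smaller:
43: 37, 35, 28, 20, 22, 16, 18, 10 → 8
46: 37, 35, 28, 20, 22, 16, 18, 10 → 8
37: 35, 28, 20, 22, 16, 18, 10 → 7
35: 28, 20, 22, 16, 18, 10 → 6
28: 20, 22, 16, 18, 10 → 5
20: 16, 18, 10 → 3
22: 16, 18, 10 → 3
16: 10 → 1
18: 10 → 1
10: none → 0
Total inversions: 8 + 8 + 7 + 6 + 5 + 3 + 3 + 1 + 1 + 0 = 42

42 swaps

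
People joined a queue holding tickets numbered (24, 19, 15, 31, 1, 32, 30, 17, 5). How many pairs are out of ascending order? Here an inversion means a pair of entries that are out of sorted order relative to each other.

Count, for each position, how many later elements it exceeds:
24 → 19, 15, 1, 17, 5 → 5
19 → 15, 1, 17, 5 → 4
15 → 1, 5 → 2
31 → 1, 30, 17, 5 → 4
1 → none → 0
32 → 30, 17, 5 → 3
30 → 17, 5 → 2
17 → 5 → 1
5 → none → 0
Sum: 5 + 4 + 2 + 4 + 0 + 3 + 2 + 1 + 0 = 21

21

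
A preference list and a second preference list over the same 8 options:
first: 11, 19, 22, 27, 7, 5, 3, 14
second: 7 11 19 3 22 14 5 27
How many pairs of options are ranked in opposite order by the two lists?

Assign each item its position (1..8) in the first ordering, then rewrite the second ordering as that position sequence:
positions: 11→1, 19→2, 22→3, 27→4, 7→5, 5→6, 3→7, 14→8
second ordering as positions: [5, 1, 2, 7, 3, 8, 6, 4]
Discordant pairs = inversions in this position sequence.
5: 1, 2, 3, 4 → 4
1: 0
2: 0
7: 3, 6, 4 → 3
3: 0
8: 6, 4 → 2
6: 4 → 1
4: 0
Total: 4 + 0 + 0 + 3 + 0 + 2 + 1 + 0 = 10

10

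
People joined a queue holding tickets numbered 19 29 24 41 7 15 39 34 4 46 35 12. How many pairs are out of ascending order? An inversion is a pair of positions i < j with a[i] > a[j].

32

Sweep left to right; for each value list the smaller values that follow it:
19: 4
29: 5
24: 4
41: 7
7: 1
15: 2
39: 4
34: 2
4: 0
46: 2
35: 1
12: 0
Sum: 4 + 5 + 4 + 7 + 1 + 2 + 4 + 2 + 0 + 2 + 1 + 0 = 32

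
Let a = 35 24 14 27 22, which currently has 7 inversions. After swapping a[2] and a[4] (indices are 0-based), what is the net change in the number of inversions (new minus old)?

Positions 2 and 4 hold 14 and 22; after swapping, the array is [35, 24, 22, 27, 14].
Element-by-element contributions:
35 → 24, 22, 27, 14 → 4
24 → 22, 14 → 2
22 → 14 → 1
27 → 14 → 1
14 → none → 0
Sum: 4 + 2 + 1 + 1 + 0 = 8
Change: 8 − 7 = +1

+1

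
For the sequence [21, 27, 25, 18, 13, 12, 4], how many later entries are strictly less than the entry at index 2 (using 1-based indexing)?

5

The element at index 2 is 27.
Elements after it: 25, 18, 13, 12, 4
Those smaller than 27: 25, 18, 13, 12, 4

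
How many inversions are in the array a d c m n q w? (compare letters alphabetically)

1 inversion

Element-by-element contributions:
a → none → 0
d → c → 1
c → none → 0
m → none → 0
n → none → 0
q → none → 0
w → none → 0
Sum: 0 + 1 + 0 + 0 + 0 + 0 + 0 = 1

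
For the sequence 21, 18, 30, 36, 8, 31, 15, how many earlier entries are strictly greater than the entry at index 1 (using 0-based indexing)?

1 such element

The element at index 1 is 18.
Elements before it: 21
Those larger than 18: 21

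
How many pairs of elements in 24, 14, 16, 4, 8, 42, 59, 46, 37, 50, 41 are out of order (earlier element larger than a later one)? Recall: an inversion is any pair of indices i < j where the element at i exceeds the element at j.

Element-by-element contributions:
24: 4
14: 2
16: 2
4: 0
8: 0
42: 2
59: 4
46: 2
37: 0
50: 1
41: 0
Sum: 4 + 2 + 2 + 0 + 0 + 2 + 4 + 2 + 0 + 1 + 0 = 17

17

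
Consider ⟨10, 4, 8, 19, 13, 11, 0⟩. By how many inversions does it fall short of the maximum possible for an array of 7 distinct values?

10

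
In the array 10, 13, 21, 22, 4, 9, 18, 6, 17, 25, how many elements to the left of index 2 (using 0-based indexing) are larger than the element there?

0

The element at index 2 is 21.
Elements before it: 10, 13
None of them are larger than 21.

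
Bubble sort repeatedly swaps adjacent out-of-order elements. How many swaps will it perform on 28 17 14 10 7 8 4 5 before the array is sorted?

Minimum adjacent swaps = number of inversions (each swap of adjacent out-of-order elements removes one inversion and no swap can remove more).
Count inversions — for each element, later elements that are smaller:
28: 17, 14, 10, 7, 8, 4, 5 → 7
17: 14, 10, 7, 8, 4, 5 → 6
14: 10, 7, 8, 4, 5 → 5
10: 7, 8, 4, 5 → 4
7: 4, 5 → 2
8: 4, 5 → 2
4: none → 0
5: none → 0
Total inversions: 7 + 6 + 5 + 4 + 2 + 2 + 0 + 0 = 26

26 adjacent swaps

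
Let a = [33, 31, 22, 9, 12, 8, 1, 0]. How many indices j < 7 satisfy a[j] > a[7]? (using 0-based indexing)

7 such elements

The element at index 7 is 0.
Elements before it: 33, 31, 22, 9, 12, 8, 1
Those larger than 0: 33, 31, 22, 9, 12, 8, 1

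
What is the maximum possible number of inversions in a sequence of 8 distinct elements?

28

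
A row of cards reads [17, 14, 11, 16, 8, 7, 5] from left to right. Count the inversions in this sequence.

19

Count, for each position, how many later elements it exceeds:
17 → 14, 11, 16, 8, 7, 5 → 6
14 → 11, 8, 7, 5 → 4
11 → 8, 7, 5 → 3
16 → 8, 7, 5 → 3
8 → 7, 5 → 2
7 → 5 → 1
5 → none → 0
Sum: 6 + 4 + 3 + 3 + 2 + 1 + 0 = 19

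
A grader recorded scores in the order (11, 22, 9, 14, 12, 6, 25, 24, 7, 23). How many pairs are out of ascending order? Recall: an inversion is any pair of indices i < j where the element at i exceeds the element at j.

20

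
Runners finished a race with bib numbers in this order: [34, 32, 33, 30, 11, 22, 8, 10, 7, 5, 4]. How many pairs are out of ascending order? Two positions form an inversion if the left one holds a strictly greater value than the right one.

Out-of-order pairs: 52

Sweep left to right; for each value list the smaller values that follow it:
34 → 32, 33, 30, 11, 22, 8, 10, 7, 5, 4 → 10
32 → 30, 11, 22, 8, 10, 7, 5, 4 → 8
33 → 30, 11, 22, 8, 10, 7, 5, 4 → 8
30 → 11, 22, 8, 10, 7, 5, 4 → 7
11 → 8, 10, 7, 5, 4 → 5
22 → 8, 10, 7, 5, 4 → 5
8 → 7, 5, 4 → 3
10 → 7, 5, 4 → 3
7 → 5, 4 → 2
5 → 4 → 1
4 → none → 0
Sum: 10 + 8 + 8 + 7 + 5 + 5 + 3 + 3 + 2 + 1 + 0 = 52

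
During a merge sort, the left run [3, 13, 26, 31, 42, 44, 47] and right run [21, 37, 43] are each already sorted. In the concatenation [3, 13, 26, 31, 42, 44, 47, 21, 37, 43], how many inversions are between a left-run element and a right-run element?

For each element r of the right run, count left-run elements greater than r:
r = 21: 26, 31, 42, 44, 47 → 5
r = 37: 42, 44, 47 → 3
r = 43: 44, 47 → 2
Cross-inversions: 5 + 3 + 2 = 10

10 split inversions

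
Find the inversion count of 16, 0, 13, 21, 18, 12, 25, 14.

Count, for each position, how many later elements it exceeds:
16: 4
0: 0
13: 1
21: 3
18: 2
12: 0
25: 1
14: 0
Sum: 4 + 0 + 1 + 3 + 2 + 0 + 1 + 0 = 11

11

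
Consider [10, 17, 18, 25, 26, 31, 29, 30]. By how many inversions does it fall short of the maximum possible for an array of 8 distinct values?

26 inversions short

Maximum inversions for 8 distinct elements is C(8, 2) = 8·7/2 = 28.
Current inversions — for each element, count later smaller elements:
10: 0
17: 0
18: 0
25: 0
26: 0
31: 2
29: 0
30: 0
Current total: 0 + 0 + 0 + 0 + 0 + 2 + 0 + 0 = 2
Shortfall: 28 − 2 = 26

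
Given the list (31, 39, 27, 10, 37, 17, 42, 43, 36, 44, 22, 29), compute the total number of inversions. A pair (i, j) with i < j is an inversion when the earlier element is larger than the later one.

There are 29 out-of-order pairs.

Element-by-element contributions:
31 → 27, 10, 17, 22, 29 → 5
39 → 27, 10, 37, 17, 36, 22, 29 → 7
27 → 10, 17, 22 → 3
10 → none → 0
37 → 17, 36, 22, 29 → 4
17 → none → 0
42 → 36, 22, 29 → 3
43 → 36, 22, 29 → 3
36 → 22, 29 → 2
44 → 22, 29 → 2
22 → none → 0
29 → none → 0
Sum: 5 + 7 + 3 + 0 + 4 + 0 + 3 + 3 + 2 + 2 + 0 + 0 = 29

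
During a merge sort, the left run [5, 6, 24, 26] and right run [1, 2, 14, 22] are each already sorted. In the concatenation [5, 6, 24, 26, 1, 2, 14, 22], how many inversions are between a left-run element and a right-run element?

Split inversions: 12

Count, for every r in R, how many entries of L exceed r:
r = 1: 5, 6, 24, 26 → 4
r = 2: 5, 6, 24, 26 → 4
r = 14: 24, 26 → 2
r = 22: 24, 26 → 2
Cross-inversions: 4 + 4 + 2 + 2 = 12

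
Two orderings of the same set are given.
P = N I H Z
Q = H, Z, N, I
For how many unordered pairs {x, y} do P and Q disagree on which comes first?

Assign each item its position (1..4) in the first ordering, then rewrite the second ordering as that position sequence:
positions: N→1, I→2, H→3, Z→4
second ordering as positions: [3, 4, 1, 2]
Discordant pairs = inversions in this position sequence.
3: 1, 2 → 2
4: 1, 2 → 2
1: 0
2: 0
Total: 2 + 2 + 0 + 0 = 4

4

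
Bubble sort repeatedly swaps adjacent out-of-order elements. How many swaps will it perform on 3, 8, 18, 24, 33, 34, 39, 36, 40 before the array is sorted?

1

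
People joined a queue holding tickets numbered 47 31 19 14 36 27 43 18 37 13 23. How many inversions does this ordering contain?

34

Element-by-element contributions:
47 → 31, 19, 14, 36, 27, 43, 18, 37, 13, 23 → 10
31 → 19, 14, 27, 18, 13, 23 → 6
19 → 14, 18, 13 → 3
14 → 13 → 1
36 → 27, 18, 13, 23 → 4
27 → 18, 13, 23 → 3
43 → 18, 37, 13, 23 → 4
18 → 13 → 1
37 → 13, 23 → 2
13 → none → 0
23 → none → 0
Sum: 10 + 6 + 3 + 1 + 4 + 3 + 4 + 1 + 2 + 0 + 0 = 34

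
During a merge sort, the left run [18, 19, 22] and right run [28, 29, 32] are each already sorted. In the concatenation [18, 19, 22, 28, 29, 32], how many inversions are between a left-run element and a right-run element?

For each element r of the right run, count left-run elements greater than r:
r = 28: none → 0
r = 29: none → 0
r = 32: none → 0
Cross-inversions: 0 + 0 + 0 = 0

0 cross-inversions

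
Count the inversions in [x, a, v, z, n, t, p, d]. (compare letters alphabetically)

18

Sweep left to right; for each value list the smaller values that follow it:
x → a, v, n, t, p, d → 6
a → none → 0
v → n, t, p, d → 4
z → n, t, p, d → 4
n → d → 1
t → p, d → 2
p → d → 1
d → none → 0
Sum: 6 + 0 + 4 + 4 + 1 + 2 + 1 + 0 = 18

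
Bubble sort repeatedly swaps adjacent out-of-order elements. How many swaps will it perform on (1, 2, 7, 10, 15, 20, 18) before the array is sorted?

1 adjacent swap

The minimum number of adjacent swaps to sort an array equals its inversion count, since every such swap removes exactly one inversion.
Count inversions — for each element, later elements that are smaller:
1: none → 0
2: none → 0
7: none → 0
10: none → 0
15: none → 0
20: 18 → 1
18: none → 0
Total inversions: 0 + 0 + 0 + 0 + 0 + 1 + 0 = 1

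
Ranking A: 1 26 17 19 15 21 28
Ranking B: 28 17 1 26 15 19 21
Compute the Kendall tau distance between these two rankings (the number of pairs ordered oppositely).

Assign each item its position (1..7) in the first ordering, then rewrite the second ordering as that position sequence:
positions: 1→1, 26→2, 17→3, 19→4, 15→5, 21→6, 28→7
second ordering as positions: [7, 3, 1, 2, 5, 4, 6]
Discordant pairs = inversions in this position sequence.
7: 3, 1, 2, 5, 4, 6 → 6
3: 1, 2 → 2
1: 0
2: 0
5: 4 → 1
4: 0
6: 0
Total: 6 + 2 + 0 + 0 + 1 + 0 + 0 = 9

9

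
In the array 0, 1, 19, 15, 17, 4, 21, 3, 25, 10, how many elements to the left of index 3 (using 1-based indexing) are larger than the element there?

0

The element at index 3 is 19.
Elements before it: 0, 1
None of them are larger than 19.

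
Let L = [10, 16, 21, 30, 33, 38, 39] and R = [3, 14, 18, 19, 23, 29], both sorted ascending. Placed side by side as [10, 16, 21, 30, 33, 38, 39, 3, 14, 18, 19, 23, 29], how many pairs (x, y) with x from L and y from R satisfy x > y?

31 cross-inversions

Count, for every r in R, how many entries of L exceed r:
r = 3: 10, 16, 21, 30, 33, 38, 39 → 7
r = 14: 16, 21, 30, 33, 38, 39 → 6
r = 18: 21, 30, 33, 38, 39 → 5
r = 19: 21, 30, 33, 38, 39 → 5
r = 23: 30, 33, 38, 39 → 4
r = 29: 30, 33, 38, 39 → 4
Cross-inversions: 7 + 6 + 5 + 5 + 4 + 4 = 31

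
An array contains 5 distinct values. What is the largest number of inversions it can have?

10 inversions

A reversed (strictly descending) arrangement makes every pair an inversion, giving C(5, 2) inversions.
C(5, 2) = 5·4/2 = 10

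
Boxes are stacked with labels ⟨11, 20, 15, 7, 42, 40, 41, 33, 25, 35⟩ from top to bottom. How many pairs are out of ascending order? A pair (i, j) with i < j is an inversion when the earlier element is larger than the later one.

Count, for each position, how many later elements it exceeds:
11: 1
20: 2
15: 1
7: 0
42: 5
40: 3
41: 3
33: 1
25: 0
35: 0
Sum: 1 + 2 + 1 + 0 + 5 + 3 + 3 + 1 + 0 + 0 = 16

16 inversions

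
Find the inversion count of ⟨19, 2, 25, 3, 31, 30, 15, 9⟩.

13

Sweep left to right; for each value list the smaller values that follow it:
19 → 2, 3, 15, 9 → 4
2 → none → 0
25 → 3, 15, 9 → 3
3 → none → 0
31 → 30, 15, 9 → 3
30 → 15, 9 → 2
15 → 9 → 1
9 → none → 0
Sum: 4 + 0 + 3 + 0 + 3 + 2 + 1 + 0 = 13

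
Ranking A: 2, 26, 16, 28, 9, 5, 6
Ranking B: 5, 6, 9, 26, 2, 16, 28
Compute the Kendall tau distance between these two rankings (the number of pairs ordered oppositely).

15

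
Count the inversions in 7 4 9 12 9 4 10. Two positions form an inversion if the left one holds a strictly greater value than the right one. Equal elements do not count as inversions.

7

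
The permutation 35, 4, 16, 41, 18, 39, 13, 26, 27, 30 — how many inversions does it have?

There are 19 inversions.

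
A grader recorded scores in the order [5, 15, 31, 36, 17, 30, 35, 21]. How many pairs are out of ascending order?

9 inversions

Sweep left to right; for each value list the smaller values that follow it:
5: 0
15: 0
31: 3
36: 4
17: 0
30: 1
35: 1
21: 0
Sum: 0 + 0 + 3 + 4 + 0 + 1 + 1 + 0 = 9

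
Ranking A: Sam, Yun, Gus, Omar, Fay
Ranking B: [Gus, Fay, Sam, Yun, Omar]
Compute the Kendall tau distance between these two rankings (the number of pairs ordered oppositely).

Assign each item its position (1..5) in the first ordering, then rewrite the second ordering as that position sequence:
positions: Sam→1, Yun→2, Gus→3, Omar→4, Fay→5
second ordering as positions: [3, 5, 1, 2, 4]
Discordant pairs = inversions in this position sequence.
3: 1, 2 → 2
5: 1, 2, 4 → 3
1: 0
2: 0
4: 0
Total: 2 + 3 + 0 + 0 + 0 = 5

5 discordant pairs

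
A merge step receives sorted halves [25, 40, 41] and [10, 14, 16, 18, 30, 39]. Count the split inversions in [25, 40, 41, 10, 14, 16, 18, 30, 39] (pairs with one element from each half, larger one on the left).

16 split inversions

Count, for every r in R, how many entries of L exceed r:
r = 10: 25, 40, 41 → 3
r = 14: 25, 40, 41 → 3
r = 16: 25, 40, 41 → 3
r = 18: 25, 40, 41 → 3
r = 30: 40, 41 → 2
r = 39: 40, 41 → 2
Cross-inversions: 3 + 3 + 3 + 3 + 2 + 2 = 16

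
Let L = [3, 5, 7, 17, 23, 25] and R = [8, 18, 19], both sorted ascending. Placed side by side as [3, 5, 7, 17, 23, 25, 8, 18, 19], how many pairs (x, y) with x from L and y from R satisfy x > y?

7

For each element r of the right run, count left-run elements greater than r:
r = 8: 17, 23, 25 → 3
r = 18: 23, 25 → 2
r = 19: 23, 25 → 2
Cross-inversions: 3 + 2 + 2 = 7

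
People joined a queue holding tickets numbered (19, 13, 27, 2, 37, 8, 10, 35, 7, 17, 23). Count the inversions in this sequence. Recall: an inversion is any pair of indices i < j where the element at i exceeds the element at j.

There are 27 inversions.

Sweep left to right; for each value list the smaller values that follow it:
19 → 13, 2, 8, 10, 7, 17 → 6
13 → 2, 8, 10, 7 → 4
27 → 2, 8, 10, 7, 17, 23 → 6
2 → none → 0
37 → 8, 10, 35, 7, 17, 23 → 6
8 → 7 → 1
10 → 7 → 1
35 → 7, 17, 23 → 3
7 → none → 0
17 → none → 0
23 → none → 0
Sum: 6 + 4 + 6 + 0 + 6 + 1 + 1 + 3 + 0 + 0 + 0 = 27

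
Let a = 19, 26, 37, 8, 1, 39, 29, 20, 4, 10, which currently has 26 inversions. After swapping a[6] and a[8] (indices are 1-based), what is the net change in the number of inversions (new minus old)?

-3

Positions 6 and 8 hold 39 and 20; after swapping, the array is [19, 26, 37, 8, 1, 20, 29, 39, 4, 10].
Count, for each position, how many later elements it exceeds:
19: 4
26: 5
37: 6
8: 2
1: 0
20: 2
29: 2
39: 2
4: 0
10: 0
Sum: 4 + 5 + 6 + 2 + 0 + 2 + 2 + 2 + 0 + 0 = 23
Change: 23 − 26 = -3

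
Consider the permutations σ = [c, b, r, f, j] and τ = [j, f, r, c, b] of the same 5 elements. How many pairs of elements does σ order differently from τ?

Assign each item its position (1..5) in the first ordering, then rewrite the second ordering as that position sequence:
positions: c→1, b→2, r→3, f→4, j→5
second ordering as positions: [5, 4, 3, 1, 2]
Discordant pairs = inversions in this position sequence.
5: 4, 3, 1, 2 → 4
4: 3, 1, 2 → 3
3: 1, 2 → 2
1: 0
2: 0
Total: 4 + 3 + 2 + 0 + 0 = 9

There are 9 discordant pairs.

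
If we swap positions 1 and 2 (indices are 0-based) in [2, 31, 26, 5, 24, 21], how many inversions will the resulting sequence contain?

Positions 1 and 2 hold 31 and 26; after swapping, the array is [2, 26, 31, 5, 24, 21].
Element-by-element contributions:
2: 0
26: 3
31: 3
5: 0
24: 1
21: 0
Sum: 0 + 3 + 3 + 0 + 1 + 0 = 7

7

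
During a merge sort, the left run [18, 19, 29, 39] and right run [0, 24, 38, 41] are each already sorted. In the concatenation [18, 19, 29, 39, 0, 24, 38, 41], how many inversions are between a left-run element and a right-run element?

7 cross-inversions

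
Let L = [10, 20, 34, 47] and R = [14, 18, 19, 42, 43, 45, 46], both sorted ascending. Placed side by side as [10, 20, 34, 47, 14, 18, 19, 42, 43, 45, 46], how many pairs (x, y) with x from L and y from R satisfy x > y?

13 split inversions

Count, for every r in R, how many entries of L exceed r:
r = 14: 20, 34, 47 → 3
r = 18: 20, 34, 47 → 3
r = 19: 20, 34, 47 → 3
r = 42: 47 → 1
r = 43: 47 → 1
r = 45: 47 → 1
r = 46: 47 → 1
Cross-inversions: 3 + 3 + 3 + 1 + 1 + 1 + 1 = 13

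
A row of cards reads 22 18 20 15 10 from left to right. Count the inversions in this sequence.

9

Count, for each position, how many later elements it exceeds:
22 → 18, 20, 15, 10 → 4
18 → 15, 10 → 2
20 → 15, 10 → 2
15 → 10 → 1
10 → none → 0
Sum: 4 + 2 + 2 + 1 + 0 = 9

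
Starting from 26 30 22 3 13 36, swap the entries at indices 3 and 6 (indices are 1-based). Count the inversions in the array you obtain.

There are 9 inversions.

Positions 3 and 6 hold 22 and 36; after swapping, the array is [26, 30, 36, 3, 13, 22].
Sweep left to right; for each value list the smaller values that follow it:
26 → 3, 13, 22 → 3
30 → 3, 13, 22 → 3
36 → 3, 13, 22 → 3
3 → none → 0
13 → none → 0
22 → none → 0
Sum: 3 + 3 + 3 + 0 + 0 + 0 = 9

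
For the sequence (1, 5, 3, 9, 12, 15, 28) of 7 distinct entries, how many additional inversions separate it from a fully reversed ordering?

20

Maximum inversions for 7 distinct elements is C(7, 2) = 7·6/2 = 21.
Current inversions — for each element, count later smaller elements:
1: 0
5: 1
3: 0
9: 0
12: 0
15: 0
28: 0
Current total: 0 + 1 + 0 + 0 + 0 + 0 + 0 = 1
Shortfall: 21 − 1 = 20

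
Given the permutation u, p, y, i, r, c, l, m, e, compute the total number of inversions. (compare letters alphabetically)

Sweep left to right; for each value list the smaller values that follow it:
u → p, i, r, c, l, m, e → 7
p → i, c, l, m, e → 5
y → i, r, c, l, m, e → 6
i → c, e → 2
r → c, l, m, e → 4
c → none → 0
l → e → 1
m → e → 1
e → none → 0
Sum: 7 + 5 + 6 + 2 + 4 + 0 + 1 + 1 + 0 = 26

26 out-of-order pairs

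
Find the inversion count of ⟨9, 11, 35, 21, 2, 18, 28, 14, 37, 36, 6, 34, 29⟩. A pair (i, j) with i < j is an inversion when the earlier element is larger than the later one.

For each element, count later entries that are smaller:
9 → 2, 6 → 2
11 → 2, 6 → 2
35 → 21, 2, 18, 28, 14, 6, 34, 29 → 8
21 → 2, 18, 14, 6 → 4
2 → none → 0
18 → 14, 6 → 2
28 → 14, 6 → 2
14 → 6 → 1
37 → 36, 6, 34, 29 → 4
36 → 6, 34, 29 → 3
6 → none → 0
34 → 29 → 1
29 → none → 0
Sum: 2 + 2 + 8 + 4 + 0 + 2 + 2 + 1 + 4 + 3 + 0 + 1 + 0 = 29

Inversions: 29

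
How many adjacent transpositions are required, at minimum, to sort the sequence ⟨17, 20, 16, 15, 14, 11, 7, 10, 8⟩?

33 swaps

Each adjacent swap fixes exactly one inversion, so the minimum swap count equals the number of inversions.
Count inversions — for each element, later elements that are smaller:
17: 16, 15, 14, 11, 7, 10, 8 → 7
20: 16, 15, 14, 11, 7, 10, 8 → 7
16: 15, 14, 11, 7, 10, 8 → 6
15: 14, 11, 7, 10, 8 → 5
14: 11, 7, 10, 8 → 4
11: 7, 10, 8 → 3
7: none → 0
10: 8 → 1
8: none → 0
Total inversions: 7 + 7 + 6 + 5 + 4 + 3 + 0 + 1 + 0 = 33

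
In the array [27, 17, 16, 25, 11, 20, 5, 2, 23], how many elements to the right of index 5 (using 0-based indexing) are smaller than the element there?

The element at index 5 is 20.
Elements after it: 5, 2, 23
Those smaller than 20: 5, 2

2 such elements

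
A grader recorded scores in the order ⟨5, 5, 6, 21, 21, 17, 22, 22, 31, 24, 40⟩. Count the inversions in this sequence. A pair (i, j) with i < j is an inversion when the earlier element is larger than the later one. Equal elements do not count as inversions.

Count, for each position, how many later elements it exceeds:
5: 0
5: 0
6: 0
21: 1
21: 1
17: 0
22: 0
22: 0
31: 1
24: 0
40: 0
Sum: 0 + 0 + 0 + 1 + 1 + 0 + 0 + 0 + 1 + 0 + 0 = 3

3 inversions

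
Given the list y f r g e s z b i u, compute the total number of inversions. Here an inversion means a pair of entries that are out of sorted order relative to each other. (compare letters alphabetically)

22 inversions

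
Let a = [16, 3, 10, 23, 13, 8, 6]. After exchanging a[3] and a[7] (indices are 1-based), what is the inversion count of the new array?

Positions 3 and 7 hold 10 and 6; after swapping, the array is [16, 3, 6, 23, 13, 8, 10].
Element-by-element contributions:
16 → 3, 6, 13, 8, 10 → 5
3 → none → 0
6 → none → 0
23 → 13, 8, 10 → 3
13 → 8, 10 → 2
8 → none → 0
10 → none → 0
Sum: 5 + 0 + 0 + 3 + 2 + 0 + 0 = 10

10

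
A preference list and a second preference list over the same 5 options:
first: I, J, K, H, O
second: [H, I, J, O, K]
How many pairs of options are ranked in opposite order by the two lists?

Assign each item its position (1..5) in the first ordering, then rewrite the second ordering as that position sequence:
positions: I→1, J→2, K→3, H→4, O→5
second ordering as positions: [4, 1, 2, 5, 3]
Discordant pairs = inversions in this position sequence.
4: 1, 2, 3 → 3
1: 0
2: 0
5: 3 → 1
3: 0
Total: 3 + 0 + 0 + 1 + 0 = 4

4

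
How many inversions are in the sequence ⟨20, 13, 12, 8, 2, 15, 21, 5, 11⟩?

22 inversions

For each element, count later entries that are smaller:
20 → 13, 12, 8, 2, 15, 5, 11 → 7
13 → 12, 8, 2, 5, 11 → 5
12 → 8, 2, 5, 11 → 4
8 → 2, 5 → 2
2 → none → 0
15 → 5, 11 → 2
21 → 5, 11 → 2
5 → none → 0
11 → none → 0
Sum: 7 + 5 + 4 + 2 + 0 + 2 + 2 + 0 + 0 = 22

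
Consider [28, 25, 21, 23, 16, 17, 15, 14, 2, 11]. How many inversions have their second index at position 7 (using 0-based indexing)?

7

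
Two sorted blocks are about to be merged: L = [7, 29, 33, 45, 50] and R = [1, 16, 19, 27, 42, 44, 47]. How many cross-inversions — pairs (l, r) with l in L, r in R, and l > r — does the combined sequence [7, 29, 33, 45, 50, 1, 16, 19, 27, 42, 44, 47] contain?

Cross-inversions: 22

Count, for every r in R, how many entries of L exceed r:
r = 1: 7, 29, 33, 45, 50 → 5
r = 16: 29, 33, 45, 50 → 4
r = 19: 29, 33, 45, 50 → 4
r = 27: 29, 33, 45, 50 → 4
r = 42: 45, 50 → 2
r = 44: 45, 50 → 2
r = 47: 50 → 1
Cross-inversions: 5 + 4 + 4 + 4 + 2 + 2 + 1 = 22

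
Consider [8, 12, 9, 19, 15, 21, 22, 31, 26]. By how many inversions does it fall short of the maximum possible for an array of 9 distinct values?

33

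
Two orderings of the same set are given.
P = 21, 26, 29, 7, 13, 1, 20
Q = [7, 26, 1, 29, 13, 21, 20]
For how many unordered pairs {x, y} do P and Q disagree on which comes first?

Assign each item its position (1..7) in the first ordering, then rewrite the second ordering as that position sequence:
positions: 21→1, 26→2, 29→3, 7→4, 13→5, 1→6, 20→7
second ordering as positions: [4, 2, 6, 3, 5, 1, 7]
Discordant pairs = inversions in this position sequence.
4: 2, 3, 1 → 3
2: 1 → 1
6: 3, 5, 1 → 3
3: 1 → 1
5: 1 → 1
1: 0
7: 0
Total: 3 + 1 + 3 + 1 + 1 + 0 + 0 = 9

9 disagreeing pairs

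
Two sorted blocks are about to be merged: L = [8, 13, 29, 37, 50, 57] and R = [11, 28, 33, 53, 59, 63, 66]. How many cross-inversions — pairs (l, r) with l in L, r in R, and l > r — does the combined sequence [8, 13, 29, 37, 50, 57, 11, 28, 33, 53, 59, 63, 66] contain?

Take each right-half value and tally the left-half values above it:
r = 11: 13, 29, 37, 50, 57 → 5
r = 28: 29, 37, 50, 57 → 4
r = 33: 37, 50, 57 → 3
r = 53: 57 → 1
r = 59: none → 0
r = 63: none → 0
r = 66: none → 0
Cross-inversions: 5 + 4 + 3 + 1 + 0 + 0 + 0 = 13

There are 13 split inversions.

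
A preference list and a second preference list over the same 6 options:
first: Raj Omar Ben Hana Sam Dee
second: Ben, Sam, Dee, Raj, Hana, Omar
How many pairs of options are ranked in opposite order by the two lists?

9

Assign each item its position (1..6) in the first ordering, then rewrite the second ordering as that position sequence:
positions: Raj→1, Omar→2, Ben→3, Hana→4, Sam→5, Dee→6
second ordering as positions: [3, 5, 6, 1, 4, 2]
Discordant pairs = inversions in this position sequence.
3: 1, 2 → 2
5: 1, 4, 2 → 3
6: 1, 4, 2 → 3
1: 0
4: 2 → 1
2: 0
Total: 2 + 3 + 3 + 0 + 1 + 0 = 9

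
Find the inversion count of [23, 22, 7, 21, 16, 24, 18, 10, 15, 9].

Element-by-element contributions:
23: 8
22: 7
7: 0
21: 5
16: 3
24: 4
18: 3
10: 1
15: 1
9: 0
Sum: 8 + 7 + 0 + 5 + 3 + 4 + 3 + 1 + 1 + 0 = 32

32 inversions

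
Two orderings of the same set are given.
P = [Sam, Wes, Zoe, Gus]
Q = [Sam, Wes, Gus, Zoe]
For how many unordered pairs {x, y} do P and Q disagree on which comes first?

1

Assign each item its position (1..4) in the first ordering, then rewrite the second ordering as that position sequence:
positions: Sam→1, Wes→2, Zoe→3, Gus→4
second ordering as positions: [1, 2, 4, 3]
Discordant pairs = inversions in this position sequence.
1: 0
2: 0
4: 3 → 1
3: 0
Total: 0 + 0 + 1 + 0 = 1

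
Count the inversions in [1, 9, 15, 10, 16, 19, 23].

Listing every pair i<j with a[i]>a[j] (using 0-based positions):
(2,3): 15 > 10
That's 1 pair.

There is 1 inversion.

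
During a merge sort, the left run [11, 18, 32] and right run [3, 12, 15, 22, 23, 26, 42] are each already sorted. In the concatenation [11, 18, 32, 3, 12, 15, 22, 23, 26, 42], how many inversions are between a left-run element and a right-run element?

10 cross-inversions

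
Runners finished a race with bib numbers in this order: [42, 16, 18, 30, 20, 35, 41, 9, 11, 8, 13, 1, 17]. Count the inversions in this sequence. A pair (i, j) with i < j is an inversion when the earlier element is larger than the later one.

54

For each element, count later entries that are smaller:
42: 12
16: 5
18: 6
30: 7
20: 6
35: 6
41: 6
9: 2
11: 2
8: 1
13: 1
1: 0
17: 0
Sum: 12 + 5 + 6 + 7 + 6 + 6 + 6 + 2 + 2 + 1 + 1 + 0 + 0 = 54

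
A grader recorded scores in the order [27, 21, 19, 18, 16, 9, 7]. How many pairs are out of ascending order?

Element-by-element contributions:
27 → 21, 19, 18, 16, 9, 7 → 6
21 → 19, 18, 16, 9, 7 → 5
19 → 18, 16, 9, 7 → 4
18 → 16, 9, 7 → 3
16 → 9, 7 → 2
9 → 7 → 1
7 → none → 0
Sum: 6 + 5 + 4 + 3 + 2 + 1 + 0 = 21

Out-of-order pairs: 21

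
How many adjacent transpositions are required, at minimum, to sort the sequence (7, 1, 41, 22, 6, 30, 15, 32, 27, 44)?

Adjacent swaps: 13

Each adjacent swap fixes exactly one inversion, so the minimum swap count equals the number of inversions.
Count inversions — for each element, later elements that are smaller:
7: 1, 6 → 2
1: none → 0
41: 22, 6, 30, 15, 32, 27 → 6
22: 6, 15 → 2
6: none → 0
30: 15, 27 → 2
15: none → 0
32: 27 → 1
27: none → 0
44: none → 0
Total inversions: 2 + 0 + 6 + 2 + 0 + 2 + 0 + 1 + 0 + 0 = 13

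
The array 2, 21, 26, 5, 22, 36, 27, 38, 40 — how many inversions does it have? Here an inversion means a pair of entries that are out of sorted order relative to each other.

4

For each element, count later entries that are smaller:
2: 0
21: 1
26: 2
5: 0
22: 0
36: 1
27: 0
38: 0
40: 0
Sum: 0 + 1 + 2 + 0 + 0 + 1 + 0 + 0 + 0 = 4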